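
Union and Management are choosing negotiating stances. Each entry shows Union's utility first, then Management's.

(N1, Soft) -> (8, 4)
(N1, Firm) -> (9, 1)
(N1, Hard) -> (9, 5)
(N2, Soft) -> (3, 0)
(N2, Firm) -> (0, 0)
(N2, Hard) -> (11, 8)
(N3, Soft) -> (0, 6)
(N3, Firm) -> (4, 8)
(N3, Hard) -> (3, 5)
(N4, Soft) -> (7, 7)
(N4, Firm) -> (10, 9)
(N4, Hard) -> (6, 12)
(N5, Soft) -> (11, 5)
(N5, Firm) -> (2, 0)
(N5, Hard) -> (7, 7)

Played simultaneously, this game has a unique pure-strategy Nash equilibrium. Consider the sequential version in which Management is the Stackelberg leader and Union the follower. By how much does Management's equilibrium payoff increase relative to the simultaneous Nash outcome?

Solve by backward induction (Management leads).
- Soft → Union plays N5 (best of 8, 3, 0, 7, 11); Management gets 5.
- Firm → Union plays N4 (best of 9, 0, 4, 10, 2); Management gets 9.
- Hard → Union plays N2 (best of 9, 11, 3, 6, 7); Management gets 8.
Maximizing over 5, 9, 8, Management chooses Firm. Subgame-perfect outcome: (N4, Firm) with payoffs (10, 9).
Now find the simultaneous Nash equilibrium.
Union's best replies: Soft→N5; Firm→N4; Hard→N2.
Management's best replies: N1→Hard; N2→Hard; N3→Firm; N4→Hard; N5→Hard.
Only (N2, Hard) has each player best-responding; Nash payoffs (11, 8).
Management's commitment gain: 9 − 8 = 1.

1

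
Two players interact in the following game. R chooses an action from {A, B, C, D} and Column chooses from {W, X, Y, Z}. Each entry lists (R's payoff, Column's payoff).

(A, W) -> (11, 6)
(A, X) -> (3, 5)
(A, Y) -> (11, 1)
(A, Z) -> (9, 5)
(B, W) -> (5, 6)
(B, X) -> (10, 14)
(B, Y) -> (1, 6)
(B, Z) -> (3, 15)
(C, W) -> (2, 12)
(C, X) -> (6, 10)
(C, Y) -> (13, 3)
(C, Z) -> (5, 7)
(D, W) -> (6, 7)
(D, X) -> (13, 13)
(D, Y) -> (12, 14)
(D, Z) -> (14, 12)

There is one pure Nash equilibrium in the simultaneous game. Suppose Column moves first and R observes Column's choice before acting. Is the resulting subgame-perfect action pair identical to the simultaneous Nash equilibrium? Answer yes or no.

Solve by backward induction (Column leads).
- W: R compares 11, 5, 2, 6 and picks A; Column would get 6.
- X: R compares 3, 10, 6, 13 and picks D; Column would get 13.
- Y: R compares 11, 1, 13, 12 and picks C; Column would get 3.
- Z: R compares 9, 3, 5, 14 and picks D; Column would get 12.
Among 6, 13, 3, 12, the best is 13 at X. Subgame-perfect outcome: (D, X) with payoffs (13, 13).
Now find the simultaneous Nash equilibrium.
R's best replies: W→A; X→D; Y→C; Z→D.
Column's best replies: A→W; B→Z; C→W; D→Y.
Only (A, W) has each player best-responding; Nash payoffs (11, 6).
Sequential outcome (D, X) differs from the Nash profile (A, W).

no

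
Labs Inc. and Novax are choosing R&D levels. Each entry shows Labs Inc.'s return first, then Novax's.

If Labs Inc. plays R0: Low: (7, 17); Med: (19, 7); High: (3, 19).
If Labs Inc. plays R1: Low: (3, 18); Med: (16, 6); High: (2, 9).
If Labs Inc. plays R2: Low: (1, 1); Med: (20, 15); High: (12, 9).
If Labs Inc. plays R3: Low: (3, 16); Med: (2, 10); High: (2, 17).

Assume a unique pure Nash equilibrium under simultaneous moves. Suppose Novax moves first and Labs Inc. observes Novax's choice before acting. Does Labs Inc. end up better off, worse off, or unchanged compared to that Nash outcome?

worse off

Solve by backward induction (Novax leads).
- Low: Labs Inc. compares 7, 3, 1, 3 and picks R0; Novax would get 17.
- Med: Labs Inc. compares 19, 16, 20, 2 and picks R2; Novax would get 15.
- High: Labs Inc. compares 3, 2, 12, 2 and picks R2; Novax would get 9.
Maximizing over 17, 15, 9, Novax chooses Low. Subgame-perfect outcome: (R0, Low) with payoffs (7, 17).
Under simultaneous play:
Labs Inc.'s best replies: Low→R0; Med→R2; High→R2.
Novax's best replies: R0→High; R1→Low; R2→Med; R3→High.
Only (R2, Med) has each player best-responding; Nash payoffs (20, 15).
Labs Inc. earns 7 sequentially versus 20 at the Nash outcome: worse off.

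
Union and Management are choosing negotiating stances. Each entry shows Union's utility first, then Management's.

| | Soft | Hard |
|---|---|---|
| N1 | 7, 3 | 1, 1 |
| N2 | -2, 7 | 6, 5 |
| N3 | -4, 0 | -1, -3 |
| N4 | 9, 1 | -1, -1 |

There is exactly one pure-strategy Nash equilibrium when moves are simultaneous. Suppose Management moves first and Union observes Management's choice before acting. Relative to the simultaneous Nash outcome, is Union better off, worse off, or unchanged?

Backward induction with Management moving first.
- Soft: Union compares 7, -2, -4, 9 and picks N4; Management would get 1.
- Hard: Union compares 1, 6, -1, -1 and picks N2; Management would get 5.
Maximizing over 1, 5, Management chooses Hard. Subgame-perfect outcome: (N2, Hard) with payoffs (6, 5).
Under simultaneous play:
Union's best replies: Soft→N4; Hard→N2.
Management's best replies: N1→Soft; N2→Soft; N3→Soft; N4→Soft.
The unique mutual best reply is (N4, Soft), giving (9, 1).
Union earns 6 sequentially versus 9 at the Nash outcome: worse off.

worse off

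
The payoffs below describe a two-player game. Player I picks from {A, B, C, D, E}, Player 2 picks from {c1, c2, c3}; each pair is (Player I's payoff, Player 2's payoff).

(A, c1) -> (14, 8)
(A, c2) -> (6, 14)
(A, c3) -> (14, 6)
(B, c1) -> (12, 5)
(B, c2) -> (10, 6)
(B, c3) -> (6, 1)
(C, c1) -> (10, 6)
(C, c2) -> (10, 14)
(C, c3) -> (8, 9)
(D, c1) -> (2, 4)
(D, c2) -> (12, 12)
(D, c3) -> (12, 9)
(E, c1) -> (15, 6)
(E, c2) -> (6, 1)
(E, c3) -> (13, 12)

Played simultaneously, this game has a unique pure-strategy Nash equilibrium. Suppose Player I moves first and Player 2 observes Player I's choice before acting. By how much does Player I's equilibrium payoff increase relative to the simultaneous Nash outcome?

1

Work backward from Player 2's decision.
- A: BR = c2, leader payoff 6.
- B: BR = c2, leader payoff 10.
- C: BR = c2, leader payoff 10.
- D: BR = c2, leader payoff 12.
- E: BR = c3, leader payoff 13.
Among 6, 10, 10, 12, 13, the best is 13 at E. Subgame-perfect outcome: (E, c3) with payoffs (13, 12).
Now find the simultaneous Nash equilibrium.
Player I's best replies: c1→E; c2→D; c3→A.
Player 2's best replies: A→c2; B→c2; C→c2; D→c2; E→c3.
Only (D, c2) has each player best-responding; Nash payoffs (12, 12).
Player I's commitment gain: 13 − 12 = 1.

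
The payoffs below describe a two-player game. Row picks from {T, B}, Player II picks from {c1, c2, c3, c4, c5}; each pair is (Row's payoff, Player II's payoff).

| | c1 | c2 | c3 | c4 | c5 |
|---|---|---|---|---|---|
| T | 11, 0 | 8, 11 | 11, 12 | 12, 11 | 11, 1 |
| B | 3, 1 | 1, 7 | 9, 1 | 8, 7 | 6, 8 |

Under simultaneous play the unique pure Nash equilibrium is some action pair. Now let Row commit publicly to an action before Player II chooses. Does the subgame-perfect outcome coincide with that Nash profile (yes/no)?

Backward induction with Row moving first.
- T → Player II plays c3 (best of 0, 11, 12, 11, 1); Row gets 11.
- B → Player II plays c5 (best of 1, 7, 1, 7, 8); Row gets 6.
Row's induced payoffs are 11, 6, so Row commits to T. Subgame-perfect outcome: (T, c3) with payoffs (11, 12).
Now find the simultaneous Nash equilibrium.
Row's best replies: c1→T; c2→T; c3→T; c4→T; c5→T.
Player II's best replies: T→c3; B→c5.
Only (T, c3) has each player best-responding; Nash payoffs (11, 12).
Sequential outcome (T, c3) coincides with the Nash profile (T, c3).

yes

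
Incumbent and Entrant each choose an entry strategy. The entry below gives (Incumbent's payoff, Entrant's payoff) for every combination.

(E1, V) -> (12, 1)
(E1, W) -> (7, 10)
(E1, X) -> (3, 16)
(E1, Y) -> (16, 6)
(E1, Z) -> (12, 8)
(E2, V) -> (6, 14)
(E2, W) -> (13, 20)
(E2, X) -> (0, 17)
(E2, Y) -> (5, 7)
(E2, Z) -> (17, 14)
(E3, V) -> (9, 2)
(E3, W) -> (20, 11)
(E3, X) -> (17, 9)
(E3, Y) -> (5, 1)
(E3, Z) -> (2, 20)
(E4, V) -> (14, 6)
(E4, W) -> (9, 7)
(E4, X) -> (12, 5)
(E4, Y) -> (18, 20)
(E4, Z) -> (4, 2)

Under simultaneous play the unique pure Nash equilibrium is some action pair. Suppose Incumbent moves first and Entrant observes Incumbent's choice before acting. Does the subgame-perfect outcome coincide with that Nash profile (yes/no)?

yes

Work backward from Entrant's decision.
- E1 → Entrant plays X (best of 1, 10, 16, 6, 8); Incumbent gets 3.
- E2 → Entrant plays W (best of 14, 20, 17, 7, 14); Incumbent gets 13.
- E3 → Entrant plays Z (best of 2, 11, 9, 1, 20); Incumbent gets 2.
- E4 → Entrant plays Y (best of 6, 7, 5, 20, 2); Incumbent gets 18.
Incumbent's induced payoffs are 3, 13, 2, 18, so Incumbent commits to E4. Subgame-perfect outcome: (E4, Y) with payoffs (18, 20).
Under simultaneous play:
Incumbent's best replies: V→E4; W→E3; X→E3; Y→E4; Z→E2.
Entrant's best replies: E1→X; E2→W; E3→Z; E4→Y.
Only (E4, Y) has each player best-responding; Nash payoffs (18, 20).
Sequential outcome (E4, Y) coincides with the Nash profile (E4, Y).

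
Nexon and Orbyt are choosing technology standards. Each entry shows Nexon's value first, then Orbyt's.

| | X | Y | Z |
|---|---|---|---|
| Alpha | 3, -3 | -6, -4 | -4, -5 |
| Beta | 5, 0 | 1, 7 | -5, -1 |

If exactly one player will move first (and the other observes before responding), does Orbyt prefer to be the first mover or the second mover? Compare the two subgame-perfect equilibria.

If Nexon leads: Orbyt's best replies are Alpha→X, Beta→Y; Nexon's induced payoffs 3, 1; outcome (Alpha, X), payoffs (3, -3).
If Orbyt leads: Nexon's best replies are X→Beta, Y→Beta, Z→Alpha; Orbyt's induced payoffs 0, 7, -5; outcome (Beta, Y), payoffs (1, 7).
Orbyt gets 7 moving first and -3 moving second, so Orbyt prefers to move first.

first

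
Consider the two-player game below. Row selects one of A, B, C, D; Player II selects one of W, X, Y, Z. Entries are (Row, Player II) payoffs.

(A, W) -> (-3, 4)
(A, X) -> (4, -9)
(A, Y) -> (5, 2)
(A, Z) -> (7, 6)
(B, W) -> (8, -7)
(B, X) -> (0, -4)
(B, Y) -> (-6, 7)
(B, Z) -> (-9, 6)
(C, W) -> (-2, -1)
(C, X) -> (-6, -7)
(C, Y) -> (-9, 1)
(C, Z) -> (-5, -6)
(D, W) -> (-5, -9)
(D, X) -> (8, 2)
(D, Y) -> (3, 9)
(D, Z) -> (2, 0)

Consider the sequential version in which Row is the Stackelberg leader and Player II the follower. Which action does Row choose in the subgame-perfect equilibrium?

A

Solve by backward induction (Row leads).
- A: BR = Z, leader payoff 7.
- B: BR = Y, leader payoff -6.
- C: BR = Y, leader payoff -9.
- D: BR = Y, leader payoff 3.
Row's induced payoffs are 7, -6, -9, 3, so Row commits to A. Subgame-perfect outcome: (A, Z) with payoffs (7, 6).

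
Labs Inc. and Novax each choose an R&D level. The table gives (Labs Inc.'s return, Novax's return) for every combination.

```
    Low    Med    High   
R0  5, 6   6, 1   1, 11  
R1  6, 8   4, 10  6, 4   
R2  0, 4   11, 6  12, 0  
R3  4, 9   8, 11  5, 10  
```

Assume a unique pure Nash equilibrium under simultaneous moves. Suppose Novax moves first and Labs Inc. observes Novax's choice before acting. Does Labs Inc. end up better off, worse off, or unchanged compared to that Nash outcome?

Solve by backward induction (Novax leads).
- Low → Labs Inc. plays R1 (best of 5, 6, 0, 4); Novax gets 8.
- Med → Labs Inc. plays R2 (best of 6, 4, 11, 8); Novax gets 6.
- High → Labs Inc. plays R2 (best of 1, 6, 12, 5); Novax gets 0.
Among 8, 6, 0, the best is 8 at Low. Subgame-perfect outcome: (R1, Low) with payoffs (6, 8).
Now find the simultaneous Nash equilibrium.
Labs Inc.'s best replies: Low→R1; Med→R2; High→R2.
Novax's best replies: R0→High; R1→Med; R2→Med; R3→Med.
The unique mutual best reply is (R2, Med), giving (11, 6).
Labs Inc. earns 6 sequentially versus 11 at the Nash outcome: worse off.

worse off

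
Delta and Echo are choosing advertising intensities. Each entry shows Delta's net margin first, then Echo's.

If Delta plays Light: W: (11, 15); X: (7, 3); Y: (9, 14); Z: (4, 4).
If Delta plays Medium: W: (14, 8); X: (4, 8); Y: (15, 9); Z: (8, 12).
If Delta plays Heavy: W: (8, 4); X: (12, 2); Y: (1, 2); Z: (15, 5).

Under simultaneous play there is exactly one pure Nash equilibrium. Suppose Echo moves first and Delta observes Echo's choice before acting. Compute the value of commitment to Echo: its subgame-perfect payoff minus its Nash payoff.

4

Work backward from Delta's decision.
- W → Delta plays Medium (best of 11, 14, 8); Echo gets 8.
- X → Delta plays Heavy (best of 7, 4, 12); Echo gets 2.
- Y → Delta plays Medium (best of 9, 15, 1); Echo gets 9.
- Z → Delta plays Heavy (best of 4, 8, 15); Echo gets 5.
Maximizing over 8, 2, 9, 5, Echo chooses Y. Subgame-perfect outcome: (Medium, Y) with payoffs (15, 9).
For the simultaneous game, intersect best replies.
Delta's best replies: W→Medium; X→Heavy; Y→Medium; Z→Heavy.
Echo's best replies: Light→W; Medium→Z; Heavy→Z.
The unique mutual best reply is (Heavy, Z), giving (15, 5).
Echo's commitment gain: 9 − 5 = 4.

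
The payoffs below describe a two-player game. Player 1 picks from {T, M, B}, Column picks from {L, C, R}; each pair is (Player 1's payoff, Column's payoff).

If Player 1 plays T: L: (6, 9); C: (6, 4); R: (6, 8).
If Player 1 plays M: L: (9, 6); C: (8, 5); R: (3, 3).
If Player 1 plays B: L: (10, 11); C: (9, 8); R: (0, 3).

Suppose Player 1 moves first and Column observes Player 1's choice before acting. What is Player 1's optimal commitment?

Column best-responds to each possible Player 1 move:
- T: Column compares 9, 4, 8 and picks L; Player 1 would get 6.
- M: Column compares 6, 5, 3 and picks L; Player 1 would get 9.
- B: Column compares 11, 8, 3 and picks L; Player 1 would get 10.
Maximizing over 6, 9, 10, Player 1 chooses B. Subgame-perfect outcome: (B, L) with payoffs (10, 11).

B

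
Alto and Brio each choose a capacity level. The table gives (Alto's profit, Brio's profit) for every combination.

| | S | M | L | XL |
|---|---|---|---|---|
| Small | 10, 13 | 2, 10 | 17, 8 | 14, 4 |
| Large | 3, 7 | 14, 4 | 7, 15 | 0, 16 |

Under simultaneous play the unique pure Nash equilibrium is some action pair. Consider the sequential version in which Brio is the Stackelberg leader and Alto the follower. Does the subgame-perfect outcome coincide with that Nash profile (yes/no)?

Work backward from Alto's decision.
- S → Alto plays Small (best of 10, 3); Brio gets 13.
- M → Alto plays Large (best of 2, 14); Brio gets 4.
- L → Alto plays Small (best of 17, 7); Brio gets 8.
- XL → Alto plays Small (best of 14, 0); Brio gets 4.
Among 13, 4, 8, 4, the best is 13 at S. Subgame-perfect outcome: (Small, S) with payoffs (10, 13).
Now find the simultaneous Nash equilibrium.
Alto's best replies: S→Small; M→Large; L→Small; XL→Small.
Brio's best replies: Small→S; Large→XL.
The unique mutual best reply is (Small, S), giving (10, 13).
Sequential outcome (Small, S) coincides with the Nash profile (Small, S).

yes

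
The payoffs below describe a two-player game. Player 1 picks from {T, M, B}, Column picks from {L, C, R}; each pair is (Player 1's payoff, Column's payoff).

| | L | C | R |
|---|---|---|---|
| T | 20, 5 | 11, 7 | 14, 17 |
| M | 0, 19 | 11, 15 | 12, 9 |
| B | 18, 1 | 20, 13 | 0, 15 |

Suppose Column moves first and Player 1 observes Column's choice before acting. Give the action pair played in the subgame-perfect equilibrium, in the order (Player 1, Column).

Work backward from Player 1's decision.
- L: Player 1 compares 20, 0, 18 and picks T; Column would get 5.
- C: Player 1 compares 11, 11, 20 and picks B; Column would get 13.
- R: Player 1 compares 14, 12, 0 and picks T; Column would get 17.
Among 5, 13, 17, the best is 17 at R. Subgame-perfect outcome: (T, R) with payoffs (14, 17).

(T, R)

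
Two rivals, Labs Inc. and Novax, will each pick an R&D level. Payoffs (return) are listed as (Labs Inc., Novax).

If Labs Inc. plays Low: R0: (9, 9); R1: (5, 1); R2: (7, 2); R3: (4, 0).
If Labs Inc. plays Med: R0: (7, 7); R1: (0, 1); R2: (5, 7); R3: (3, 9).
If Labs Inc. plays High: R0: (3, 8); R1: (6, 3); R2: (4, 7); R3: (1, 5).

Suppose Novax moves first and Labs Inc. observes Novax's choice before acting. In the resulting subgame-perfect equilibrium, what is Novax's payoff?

Work backward from Labs Inc.'s decision.
- R0 → Labs Inc. plays Low (best of 9, 7, 3); Novax gets 9.
- R1 → Labs Inc. plays High (best of 5, 0, 6); Novax gets 3.
- R2 → Labs Inc. plays Low (best of 7, 5, 4); Novax gets 2.
- R3 → Labs Inc. plays Low (best of 4, 3, 1); Novax gets 0.
Maximizing over 9, 3, 2, 0, Novax chooses R0. Subgame-perfect outcome: (Low, R0) with payoffs (9, 9).

9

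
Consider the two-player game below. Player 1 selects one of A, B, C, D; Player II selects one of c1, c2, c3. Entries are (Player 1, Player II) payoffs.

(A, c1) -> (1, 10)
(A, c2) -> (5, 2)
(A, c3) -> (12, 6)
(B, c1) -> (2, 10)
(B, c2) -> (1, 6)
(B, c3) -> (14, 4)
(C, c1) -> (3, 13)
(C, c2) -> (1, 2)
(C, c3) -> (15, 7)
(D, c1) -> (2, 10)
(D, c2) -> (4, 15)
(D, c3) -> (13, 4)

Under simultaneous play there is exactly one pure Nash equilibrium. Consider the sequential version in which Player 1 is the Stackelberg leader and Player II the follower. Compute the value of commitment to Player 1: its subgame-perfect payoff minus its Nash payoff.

Work backward from Player II's decision.
- A: Player II compares 10, 2, 6 and picks c1; Player 1 would get 1.
- B: Player II compares 10, 6, 4 and picks c1; Player 1 would get 2.
- C: Player II compares 13, 2, 7 and picks c1; Player 1 would get 3.
- D: Player II compares 10, 15, 4 and picks c2; Player 1 would get 4.
Maximizing over 1, 2, 3, 4, Player 1 chooses D. Subgame-perfect outcome: (D, c2) with payoffs (4, 15).
For the simultaneous game, intersect best replies.
Player 1's best replies: c1→C; c2→A; c3→C.
Player II's best replies: A→c1; B→c1; C→c1; D→c2.
The unique mutual best reply is (C, c1), giving (3, 13).
Player 1's commitment gain: 4 − 3 = 1.

1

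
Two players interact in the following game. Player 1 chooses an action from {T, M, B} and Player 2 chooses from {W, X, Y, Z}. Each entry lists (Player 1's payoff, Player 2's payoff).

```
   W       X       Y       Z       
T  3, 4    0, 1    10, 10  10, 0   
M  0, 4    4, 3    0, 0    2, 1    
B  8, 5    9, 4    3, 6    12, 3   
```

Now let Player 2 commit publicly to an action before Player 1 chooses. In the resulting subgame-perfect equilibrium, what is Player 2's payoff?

Solve by backward induction (Player 2 leads).
- W: Player 1 compares 3, 0, 8 and picks B; Player 2 would get 5.
- X: Player 1 compares 0, 4, 9 and picks B; Player 2 would get 4.
- Y: Player 1 compares 10, 0, 3 and picks T; Player 2 would get 10.
- Z: Player 1 compares 10, 2, 12 and picks B; Player 2 would get 3.
Among 5, 4, 10, 3, the best is 10 at Y. Subgame-perfect outcome: (T, Y) with payoffs (10, 10).

10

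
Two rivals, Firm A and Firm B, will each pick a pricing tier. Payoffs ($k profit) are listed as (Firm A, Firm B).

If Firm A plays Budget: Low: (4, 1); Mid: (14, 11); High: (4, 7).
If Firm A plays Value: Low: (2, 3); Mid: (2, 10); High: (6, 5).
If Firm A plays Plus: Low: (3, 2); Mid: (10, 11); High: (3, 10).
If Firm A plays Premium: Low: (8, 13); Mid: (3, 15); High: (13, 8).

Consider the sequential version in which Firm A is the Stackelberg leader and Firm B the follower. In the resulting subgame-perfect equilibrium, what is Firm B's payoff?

Solve by backward induction (Firm A leads).
- Budget → Firm B plays Mid (best of 1, 11, 7); Firm A gets 14.
- Value → Firm B plays Mid (best of 3, 10, 5); Firm A gets 2.
- Plus → Firm B plays Mid (best of 2, 11, 10); Firm A gets 10.
- Premium → Firm B plays Mid (best of 13, 15, 8); Firm A gets 3.
Maximizing over 14, 2, 10, 3, Firm A chooses Budget. Subgame-perfect outcome: (Budget, Mid) with payoffs (14, 11).

11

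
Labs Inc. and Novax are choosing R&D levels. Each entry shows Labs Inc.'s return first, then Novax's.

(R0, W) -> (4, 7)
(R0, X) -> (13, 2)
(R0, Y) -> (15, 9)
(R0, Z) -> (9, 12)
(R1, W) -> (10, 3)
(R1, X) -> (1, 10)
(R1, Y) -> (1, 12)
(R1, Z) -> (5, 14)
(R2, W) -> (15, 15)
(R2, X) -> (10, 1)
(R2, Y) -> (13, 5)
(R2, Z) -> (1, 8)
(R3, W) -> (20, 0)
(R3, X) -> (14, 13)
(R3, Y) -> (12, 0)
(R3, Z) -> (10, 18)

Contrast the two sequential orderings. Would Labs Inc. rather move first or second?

If Labs Inc. leads: Novax's best replies are R0→Z, R1→Z, R2→W, R3→Z; Labs Inc.'s induced payoffs 9, 5, 15, 10; outcome (R2, W), payoffs (15, 15).
If Novax leads: Labs Inc.'s best replies are W→R3, X→R3, Y→R0, Z→R3; Novax's induced payoffs 0, 13, 9, 18; outcome (R3, Z), payoffs (10, 18).
Labs Inc. gets 15 moving first and 10 moving second, so Labs Inc. prefers to move first.

first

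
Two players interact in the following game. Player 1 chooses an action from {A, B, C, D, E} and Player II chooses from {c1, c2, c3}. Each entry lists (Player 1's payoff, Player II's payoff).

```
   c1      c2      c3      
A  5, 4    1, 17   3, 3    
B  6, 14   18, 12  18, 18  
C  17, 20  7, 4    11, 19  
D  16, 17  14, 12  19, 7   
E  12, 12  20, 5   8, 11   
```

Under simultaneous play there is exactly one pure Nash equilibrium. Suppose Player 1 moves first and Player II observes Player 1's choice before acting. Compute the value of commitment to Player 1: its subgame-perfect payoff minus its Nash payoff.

Solve by backward induction (Player 1 leads).
- A: Player II compares 4, 17, 3 and picks c2; Player 1 would get 1.
- B: Player II compares 14, 12, 18 and picks c3; Player 1 would get 18.
- C: Player II compares 20, 4, 19 and picks c1; Player 1 would get 17.
- D: Player II compares 17, 12, 7 and picks c1; Player 1 would get 16.
- E: Player II compares 12, 5, 11 and picks c1; Player 1 would get 12.
Maximizing over 1, 18, 17, 16, 12, Player 1 chooses B. Subgame-perfect outcome: (B, c3) with payoffs (18, 18).
Now find the simultaneous Nash equilibrium.
Player 1's best replies: c1→C; c2→E; c3→D.
Player II's best replies: A→c2; B→c3; C→c1; D→c1; E→c1.
Only (C, c1) has each player best-responding; Nash payoffs (17, 20).
Player 1's commitment gain: 18 − 17 = 1.

1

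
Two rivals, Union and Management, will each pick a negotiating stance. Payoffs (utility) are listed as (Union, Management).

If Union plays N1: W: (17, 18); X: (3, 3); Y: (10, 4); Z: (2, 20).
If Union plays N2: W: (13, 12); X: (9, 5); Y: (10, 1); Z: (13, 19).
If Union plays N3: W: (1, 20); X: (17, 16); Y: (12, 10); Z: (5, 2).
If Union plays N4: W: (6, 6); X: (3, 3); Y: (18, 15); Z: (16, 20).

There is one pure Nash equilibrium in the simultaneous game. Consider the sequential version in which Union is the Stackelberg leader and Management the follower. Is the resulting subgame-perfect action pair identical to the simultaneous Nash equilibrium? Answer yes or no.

Work backward from Management's decision.
- N1: BR = Z, leader payoff 2.
- N2: BR = Z, leader payoff 13.
- N3: BR = W, leader payoff 1.
- N4: BR = Z, leader payoff 16.
Union's induced payoffs are 2, 13, 1, 16, so Union commits to N4. Subgame-perfect outcome: (N4, Z) with payoffs (16, 20).
Now find the simultaneous Nash equilibrium.
Union's best replies: W→N1; X→N3; Y→N4; Z→N4.
Management's best replies: N1→Z; N2→Z; N3→W; N4→Z.
The unique mutual best reply is (N4, Z), giving (16, 20).
Sequential outcome (N4, Z) coincides with the Nash profile (N4, Z).

yes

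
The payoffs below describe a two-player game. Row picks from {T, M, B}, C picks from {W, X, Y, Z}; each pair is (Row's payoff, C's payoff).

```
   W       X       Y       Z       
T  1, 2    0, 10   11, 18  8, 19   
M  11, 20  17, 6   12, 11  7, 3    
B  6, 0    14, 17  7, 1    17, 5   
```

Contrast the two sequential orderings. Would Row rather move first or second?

first

If Row leads: C's best replies are T→Z, M→W, B→X; Row's induced payoffs 8, 11, 14; outcome (B, X), payoffs (14, 17).
If C leads: Row's best replies are W→M, X→M, Y→M, Z→B; C's induced payoffs 20, 6, 11, 5; outcome (M, W), payoffs (11, 20).
Row gets 14 moving first and 11 moving second, so Row prefers to move first.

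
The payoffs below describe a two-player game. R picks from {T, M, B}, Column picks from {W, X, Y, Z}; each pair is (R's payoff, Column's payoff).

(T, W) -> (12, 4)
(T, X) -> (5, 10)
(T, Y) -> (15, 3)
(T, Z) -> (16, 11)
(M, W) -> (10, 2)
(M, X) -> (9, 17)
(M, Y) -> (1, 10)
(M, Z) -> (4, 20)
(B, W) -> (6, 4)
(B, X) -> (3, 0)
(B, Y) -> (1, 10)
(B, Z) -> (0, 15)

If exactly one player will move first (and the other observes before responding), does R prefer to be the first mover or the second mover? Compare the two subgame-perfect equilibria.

first

If R leads: Column's best replies are T→Z, M→Z, B→Z; R's induced payoffs 16, 4, 0; outcome (T, Z), payoffs (16, 11).
If Column leads: R's best replies are W→T, X→M, Y→T, Z→T; Column's induced payoffs 4, 17, 3, 11; outcome (M, X), payoffs (9, 17).
R gets 16 moving first and 9 moving second, so R prefers to move first.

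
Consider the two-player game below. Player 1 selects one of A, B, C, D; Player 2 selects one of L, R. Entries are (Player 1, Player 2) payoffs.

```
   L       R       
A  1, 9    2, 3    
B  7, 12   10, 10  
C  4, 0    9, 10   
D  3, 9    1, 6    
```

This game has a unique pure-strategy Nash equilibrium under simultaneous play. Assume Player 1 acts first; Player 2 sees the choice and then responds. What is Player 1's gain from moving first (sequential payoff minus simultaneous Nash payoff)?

2

Work backward from Player 2's decision.
- A: Player 2 compares 9, 3 and picks L; Player 1 would get 1.
- B: Player 2 compares 12, 10 and picks L; Player 1 would get 7.
- C: Player 2 compares 0, 10 and picks R; Player 1 would get 9.
- D: Player 2 compares 9, 6 and picks L; Player 1 would get 3.
Among 1, 7, 9, 3, the best is 9 at C. Subgame-perfect outcome: (C, R) with payoffs (9, 10).
For the simultaneous game, intersect best replies.
Player 1's best replies: L→B; R→B.
Player 2's best replies: A→L; B→L; C→R; D→L.
The unique mutual best reply is (B, L), giving (7, 12).
Player 1's commitment gain: 9 − 7 = 2.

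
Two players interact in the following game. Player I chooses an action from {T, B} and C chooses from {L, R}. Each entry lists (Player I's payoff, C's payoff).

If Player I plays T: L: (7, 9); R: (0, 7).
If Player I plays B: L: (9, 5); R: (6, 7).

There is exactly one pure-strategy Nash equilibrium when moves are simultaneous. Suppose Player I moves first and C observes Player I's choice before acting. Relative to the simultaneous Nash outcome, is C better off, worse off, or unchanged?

better off

C best-responds to each possible Player I move:
- T: C compares 9, 7 and picks L; Player I would get 7.
- B: C compares 5, 7 and picks R; Player I would get 6.
Player I's induced payoffs are 7, 6, so Player I commits to T. Subgame-perfect outcome: (T, L) with payoffs (7, 9).
For the simultaneous game, intersect best replies.
Player I's best replies: L→B; R→B.
C's best replies: T→L; B→R.
The unique mutual best reply is (B, R), giving (6, 7).
C earns 9 sequentially versus 7 at the Nash outcome: better off.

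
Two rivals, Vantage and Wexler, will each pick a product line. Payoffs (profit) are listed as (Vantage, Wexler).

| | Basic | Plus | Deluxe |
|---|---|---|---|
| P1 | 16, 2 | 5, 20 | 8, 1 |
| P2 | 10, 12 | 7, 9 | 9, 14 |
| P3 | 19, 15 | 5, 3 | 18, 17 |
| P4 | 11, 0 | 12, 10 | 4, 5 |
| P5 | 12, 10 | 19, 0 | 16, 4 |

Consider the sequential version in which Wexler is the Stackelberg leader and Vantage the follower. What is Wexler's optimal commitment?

Deluxe

Backward induction with Wexler moving first.
- Basic: Vantage compares 16, 10, 19, 11, 12 and picks P3; Wexler would get 15.
- Plus: Vantage compares 5, 7, 5, 12, 19 and picks P5; Wexler would get 0.
- Deluxe: Vantage compares 8, 9, 18, 4, 16 and picks P3; Wexler would get 17.
Among 15, 0, 17, the best is 17 at Deluxe. Subgame-perfect outcome: (P3, Deluxe) with payoffs (18, 17).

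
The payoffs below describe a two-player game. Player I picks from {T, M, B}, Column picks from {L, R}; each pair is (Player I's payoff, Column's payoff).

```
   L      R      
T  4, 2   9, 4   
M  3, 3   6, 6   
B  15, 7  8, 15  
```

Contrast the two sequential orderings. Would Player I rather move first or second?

If Player I leads: Column's best replies are T→R, M→R, B→R; Player I's induced payoffs 9, 6, 8; outcome (T, R), payoffs (9, 4).
If Column leads: Player I's best replies are L→B, R→T; Column's induced payoffs 7, 4; outcome (B, L), payoffs (15, 7).
Player I gets 9 moving first and 15 moving second, so Player I prefers to move second.

second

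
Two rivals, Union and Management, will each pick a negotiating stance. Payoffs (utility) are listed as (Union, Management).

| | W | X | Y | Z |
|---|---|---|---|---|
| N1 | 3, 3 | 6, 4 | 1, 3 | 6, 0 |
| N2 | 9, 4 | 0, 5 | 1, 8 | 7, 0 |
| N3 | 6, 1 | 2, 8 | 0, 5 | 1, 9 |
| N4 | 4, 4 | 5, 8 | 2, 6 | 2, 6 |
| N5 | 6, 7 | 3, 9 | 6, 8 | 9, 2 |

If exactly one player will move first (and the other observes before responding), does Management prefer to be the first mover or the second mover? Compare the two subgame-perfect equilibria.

first

If Union leads: Management's best replies are N1→X, N2→Y, N3→Z, N4→X, N5→X; Union's induced payoffs 6, 1, 1, 5, 3; outcome (N1, X), payoffs (6, 4).
If Management leads: Union's best replies are W→N2, X→N1, Y→N5, Z→N5; Management's induced payoffs 4, 4, 8, 2; outcome (N5, Y), payoffs (6, 8).
Management gets 8 moving first and 4 moving second, so Management prefers to move first.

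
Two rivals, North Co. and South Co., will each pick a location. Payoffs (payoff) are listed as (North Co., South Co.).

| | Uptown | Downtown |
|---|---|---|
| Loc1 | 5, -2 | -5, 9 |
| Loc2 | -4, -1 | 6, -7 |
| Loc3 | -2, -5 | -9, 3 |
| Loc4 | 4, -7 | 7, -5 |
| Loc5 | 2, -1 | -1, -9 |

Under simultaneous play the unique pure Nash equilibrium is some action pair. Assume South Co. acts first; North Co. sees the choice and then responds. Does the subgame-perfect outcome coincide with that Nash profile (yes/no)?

North Co. best-responds to each possible South Co. move:
- Uptown: BR = Loc1, leader payoff -2.
- Downtown: BR = Loc4, leader payoff -5.
Maximizing over -2, -5, South Co. chooses Uptown. Subgame-perfect outcome: (Loc1, Uptown) with payoffs (5, -2).
Now find the simultaneous Nash equilibrium.
North Co.'s best replies: Uptown→Loc1; Downtown→Loc4.
South Co.'s best replies: Loc1→Downtown; Loc2→Uptown; Loc3→Downtown; Loc4→Downtown; Loc5→Uptown.
Only (Loc4, Downtown) has each player best-responding; Nash payoffs (7, -5).
Sequential outcome (Loc1, Uptown) differs from the Nash profile (Loc4, Downtown).

no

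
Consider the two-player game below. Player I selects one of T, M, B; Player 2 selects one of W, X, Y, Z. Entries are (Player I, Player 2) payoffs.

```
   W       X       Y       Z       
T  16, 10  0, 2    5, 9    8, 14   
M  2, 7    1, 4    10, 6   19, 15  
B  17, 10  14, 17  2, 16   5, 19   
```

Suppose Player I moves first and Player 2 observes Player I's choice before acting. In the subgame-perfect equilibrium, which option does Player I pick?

M

Player 2 best-responds to each possible Player I move:
- T → Player 2 plays Z (best of 10, 2, 9, 14); Player I gets 8.
- M → Player 2 plays Z (best of 7, 4, 6, 15); Player I gets 19.
- B → Player 2 plays Z (best of 10, 17, 16, 19); Player I gets 5.
Among 8, 19, 5, the best is 19 at M. Subgame-perfect outcome: (M, Z) with payoffs (19, 15).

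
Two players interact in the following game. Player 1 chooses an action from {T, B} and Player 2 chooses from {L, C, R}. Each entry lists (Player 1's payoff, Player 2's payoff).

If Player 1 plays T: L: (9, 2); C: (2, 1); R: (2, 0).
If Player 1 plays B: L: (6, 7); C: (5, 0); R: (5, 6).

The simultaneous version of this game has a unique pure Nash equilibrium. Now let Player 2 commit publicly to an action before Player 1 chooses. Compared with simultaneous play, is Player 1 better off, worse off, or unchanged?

worse off

Backward induction with Player 2 moving first.
- L: BR = T, leader payoff 2.
- C: BR = B, leader payoff 0.
- R: BR = B, leader payoff 6.
Among 2, 0, 6, the best is 6 at R. Subgame-perfect outcome: (B, R) with payoffs (5, 6).
Now find the simultaneous Nash equilibrium.
Player 1's best replies: L→T; C→B; R→B.
Player 2's best replies: T→L; B→L.
The unique mutual best reply is (T, L), giving (9, 2).
Player 1 earns 5 sequentially versus 9 at the Nash outcome: worse off.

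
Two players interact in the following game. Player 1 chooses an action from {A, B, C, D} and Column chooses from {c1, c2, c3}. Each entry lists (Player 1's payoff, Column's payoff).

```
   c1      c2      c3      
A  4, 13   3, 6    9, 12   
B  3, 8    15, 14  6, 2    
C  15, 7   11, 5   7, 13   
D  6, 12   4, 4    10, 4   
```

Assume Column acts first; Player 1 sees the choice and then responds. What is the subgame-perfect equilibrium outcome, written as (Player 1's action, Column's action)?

Work backward from Player 1's decision.
- c1 → Player 1 plays C (best of 4, 3, 15, 6); Column gets 7.
- c2 → Player 1 plays B (best of 3, 15, 11, 4); Column gets 14.
- c3 → Player 1 plays D (best of 9, 6, 7, 10); Column gets 4.
Column's induced payoffs are 7, 14, 4, so Column commits to c2. Subgame-perfect outcome: (B, c2) with payoffs (15, 14).

(B, c2)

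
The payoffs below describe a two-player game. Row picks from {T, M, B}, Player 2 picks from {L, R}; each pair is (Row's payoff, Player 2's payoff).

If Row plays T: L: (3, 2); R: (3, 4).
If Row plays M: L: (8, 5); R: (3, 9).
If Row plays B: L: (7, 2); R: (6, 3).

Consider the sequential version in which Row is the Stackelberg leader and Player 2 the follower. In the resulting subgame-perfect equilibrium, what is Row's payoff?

Backward induction with Row moving first.
- T: Player 2 compares 2, 4 and picks R; Row would get 3.
- M: Player 2 compares 5, 9 and picks R; Row would get 3.
- B: Player 2 compares 2, 3 and picks R; Row would get 6.
Maximizing over 3, 3, 6, Row chooses B. Subgame-perfect outcome: (B, R) with payoffs (6, 3).

6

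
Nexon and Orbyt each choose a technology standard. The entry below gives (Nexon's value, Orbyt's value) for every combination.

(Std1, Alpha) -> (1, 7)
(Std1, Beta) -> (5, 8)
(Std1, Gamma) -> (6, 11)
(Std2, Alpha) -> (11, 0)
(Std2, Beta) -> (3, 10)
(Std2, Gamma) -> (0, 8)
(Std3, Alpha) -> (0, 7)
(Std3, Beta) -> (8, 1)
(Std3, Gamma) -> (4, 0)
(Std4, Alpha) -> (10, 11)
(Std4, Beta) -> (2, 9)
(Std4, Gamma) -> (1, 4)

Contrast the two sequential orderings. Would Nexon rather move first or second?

first

If Nexon leads: Orbyt's best replies are Std1→Gamma, Std2→Beta, Std3→Alpha, Std4→Alpha; Nexon's induced payoffs 6, 3, 0, 10; outcome (Std4, Alpha), payoffs (10, 11).
If Orbyt leads: Nexon's best replies are Alpha→Std2, Beta→Std3, Gamma→Std1; Orbyt's induced payoffs 0, 1, 11; outcome (Std1, Gamma), payoffs (6, 11).
Nexon gets 10 moving first and 6 moving second, so Nexon prefers to move first.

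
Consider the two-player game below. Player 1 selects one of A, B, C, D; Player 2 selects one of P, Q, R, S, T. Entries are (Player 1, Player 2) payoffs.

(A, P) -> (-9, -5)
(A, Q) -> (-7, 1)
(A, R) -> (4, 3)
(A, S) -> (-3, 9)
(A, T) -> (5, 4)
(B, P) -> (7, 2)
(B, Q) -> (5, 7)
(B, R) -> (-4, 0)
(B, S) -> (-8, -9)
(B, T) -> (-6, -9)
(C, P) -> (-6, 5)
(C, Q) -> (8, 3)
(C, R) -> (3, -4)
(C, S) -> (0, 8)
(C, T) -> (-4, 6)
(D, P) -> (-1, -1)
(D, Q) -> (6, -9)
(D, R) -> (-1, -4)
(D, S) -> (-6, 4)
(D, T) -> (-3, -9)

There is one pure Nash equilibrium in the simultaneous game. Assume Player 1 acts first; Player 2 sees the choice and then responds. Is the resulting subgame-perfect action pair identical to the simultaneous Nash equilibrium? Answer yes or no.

no

Solve by backward induction (Player 1 leads).
- A: Player 2 compares -5, 1, 3, 9, 4 and picks S; Player 1 would get -3.
- B: Player 2 compares 2, 7, 0, -9, -9 and picks Q; Player 1 would get 5.
- C: Player 2 compares 5, 3, -4, 8, 6 and picks S; Player 1 would get 0.
- D: Player 2 compares -1, -9, -4, 4, -9 and picks S; Player 1 would get -6.
Among -3, 5, 0, -6, the best is 5 at B. Subgame-perfect outcome: (B, Q) with payoffs (5, 7).
Now find the simultaneous Nash equilibrium.
Player 1's best replies: P→B; Q→C; R→A; S→C; T→A.
Player 2's best replies: A→S; B→Q; C→S; D→S.
Only (C, S) has each player best-responding; Nash payoffs (0, 8).
Sequential outcome (B, Q) differs from the Nash profile (C, S).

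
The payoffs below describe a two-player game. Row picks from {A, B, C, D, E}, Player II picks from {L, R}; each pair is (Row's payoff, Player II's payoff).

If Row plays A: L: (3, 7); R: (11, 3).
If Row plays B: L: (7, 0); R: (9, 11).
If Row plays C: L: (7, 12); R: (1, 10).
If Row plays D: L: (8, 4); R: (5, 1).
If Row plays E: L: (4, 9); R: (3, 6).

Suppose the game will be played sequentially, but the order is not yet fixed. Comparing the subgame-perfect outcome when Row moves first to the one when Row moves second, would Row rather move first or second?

If Row leads: Player II's best replies are A→L, B→R, C→L, D→L, E→L; Row's induced payoffs 3, 9, 7, 8, 4; outcome (B, R), payoffs (9, 11).
If Player II leads: Row's best replies are L→D, R→A; Player II's induced payoffs 4, 3; outcome (D, L), payoffs (8, 4).
Row gets 9 moving first and 8 moving second, so Row prefers to move first.

first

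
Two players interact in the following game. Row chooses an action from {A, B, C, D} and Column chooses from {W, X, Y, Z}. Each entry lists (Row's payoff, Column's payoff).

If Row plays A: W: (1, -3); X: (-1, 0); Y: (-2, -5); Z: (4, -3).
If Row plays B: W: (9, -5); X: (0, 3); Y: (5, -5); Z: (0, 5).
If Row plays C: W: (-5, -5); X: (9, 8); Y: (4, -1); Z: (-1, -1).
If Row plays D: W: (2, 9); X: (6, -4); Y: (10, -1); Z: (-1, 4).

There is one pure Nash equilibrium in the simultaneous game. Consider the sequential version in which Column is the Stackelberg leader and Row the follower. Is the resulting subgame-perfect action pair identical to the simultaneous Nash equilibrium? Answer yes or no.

yes

Row best-responds to each possible Column move:
- W: BR = B, leader payoff -5.
- X: BR = C, leader payoff 8.
- Y: BR = D, leader payoff -1.
- Z: BR = A, leader payoff -3.
Maximizing over -5, 8, -1, -3, Column chooses X. Subgame-perfect outcome: (C, X) with payoffs (9, 8).
Under simultaneous play:
Row's best replies: W→B; X→C; Y→D; Z→A.
Column's best replies: A→X; B→Z; C→X; D→W.
Only (C, X) has each player best-responding; Nash payoffs (9, 8).
Sequential outcome (C, X) coincides with the Nash profile (C, X).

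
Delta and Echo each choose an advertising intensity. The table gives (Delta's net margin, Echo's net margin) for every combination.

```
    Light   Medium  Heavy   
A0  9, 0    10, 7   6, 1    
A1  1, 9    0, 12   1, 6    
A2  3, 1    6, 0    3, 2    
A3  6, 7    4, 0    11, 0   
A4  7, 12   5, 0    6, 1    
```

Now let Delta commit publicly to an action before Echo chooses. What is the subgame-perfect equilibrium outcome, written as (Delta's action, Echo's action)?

(A0, Medium)

Echo best-responds to each possible Delta move:
- A0 → Echo plays Medium (best of 0, 7, 1); Delta gets 10.
- A1 → Echo plays Medium (best of 9, 12, 6); Delta gets 0.
- A2 → Echo plays Heavy (best of 1, 0, 2); Delta gets 3.
- A3 → Echo plays Light (best of 7, 0, 0); Delta gets 6.
- A4 → Echo plays Light (best of 12, 0, 1); Delta gets 7.
Maximizing over 10, 0, 3, 6, 7, Delta chooses A0. Subgame-perfect outcome: (A0, Medium) with payoffs (10, 7).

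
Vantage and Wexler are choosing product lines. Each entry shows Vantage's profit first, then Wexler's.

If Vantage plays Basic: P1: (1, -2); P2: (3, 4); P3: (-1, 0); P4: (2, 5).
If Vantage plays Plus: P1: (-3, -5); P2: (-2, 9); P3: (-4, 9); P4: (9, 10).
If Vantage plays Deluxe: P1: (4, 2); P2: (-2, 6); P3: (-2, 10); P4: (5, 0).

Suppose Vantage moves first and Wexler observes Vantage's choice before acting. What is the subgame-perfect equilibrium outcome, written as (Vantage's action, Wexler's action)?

(Plus, P4)

Wexler best-responds to each possible Vantage move:
- Basic: Wexler compares -2, 4, 0, 5 and picks P4; Vantage would get 2.
- Plus: Wexler compares -5, 9, 9, 10 and picks P4; Vantage would get 9.
- Deluxe: Wexler compares 2, 6, 10, 0 and picks P3; Vantage would get -2.
Vantage's induced payoffs are 2, 9, -2, so Vantage commits to Plus. Subgame-perfect outcome: (Plus, P4) with payoffs (9, 10).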